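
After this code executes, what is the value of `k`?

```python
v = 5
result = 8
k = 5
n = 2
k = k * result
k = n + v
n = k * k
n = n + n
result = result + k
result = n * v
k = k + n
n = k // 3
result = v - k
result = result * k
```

105

k = 5*8 = 40
k = 2+5 = 7
n = 7*7 = 49
n = 49+49 = 98
result = 8+7 = 15
result = 98*5 = 490
k = 7+98 = 105
n = 105//3 = 35
result = 5-105 = -100
result = (-100)*105 = -10500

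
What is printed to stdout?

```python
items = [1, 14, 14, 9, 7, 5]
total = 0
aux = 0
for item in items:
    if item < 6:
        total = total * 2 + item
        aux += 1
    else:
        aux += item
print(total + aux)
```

53

item=1: <6, total = 0*2+1 = 1; aux=1
item=14: not <6; aux=15
item=14: not <6; aux=29
item=9: not <6; aux=38
item=7: not <6; aux=45
item=5: <6, total = 1*2+5 = 7; aux=46
total+aux = 7+46 = 53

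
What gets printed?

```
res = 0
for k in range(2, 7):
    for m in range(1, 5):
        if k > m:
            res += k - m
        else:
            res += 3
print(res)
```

52

k=2,m=1: 2>1, res = 0+1 = 1
k=2,m=2: not 2>2, res = 1+3 = 4
k=2,m=3: not 2>3, res = 4+3 = 7
k=2,m=4: not 2>4, res = 7+3 = 10
k=3,m=1: 3>1, res = 10+2 = 12
k=3,m=2: 3>2, res = 12+1 = 13
k=3,m=3: not 3>3, res = 13+3 = 16
k=3,m=4: not 3>4, res = 16+3 = 19
k=4,m=1: 4>1, res = 19+3 = 22
k=4,m=2: 4>2, res = 22+2 = 24
k=4,m=3: 4>3, res = 24+1 = 25
k=4,m=4: not 4>4, res = 25+3 = 28
k=5,m=1: 5>1, res = 28+4 = 32
k=5,m=2: 5>2, res = 32+3 = 35
k=5,m=3: 5>3, res = 35+2 = 37
k=5,m=4: 5>4, res = 37+1 = 38
k=6,m=1: 6>1, res = 38+5 = 43
k=6,m=2: 6>2, res = 43+4 = 47
k=6,m=3: 6>3, res = 47+3 = 50
k=6,m=4: 6>4, res = 50+2 = 52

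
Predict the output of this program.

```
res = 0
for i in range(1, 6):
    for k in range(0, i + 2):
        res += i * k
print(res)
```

210

i=1,k=0: res = 0+0 = 0
i=1,k=1: res = 0+1 = 1
i=1,k=2: res = 1+2 = 3
i=2,k=0: res = 3+0 = 3
i=2,k=1: res = 3+2 = 5
i=2,k=2: res = 5+4 = 9
i=2,k=3: res = 9+6 = 15
i=3,k=0: res = 15+0 = 15
i=3,k=1: res = 15+3 = 18
i=3,k=2: res = 18+6 = 24
i=3,k=3: res = 24+9 = 33
i=3,k=4: res = 33+12 = 45
i=4,k=0: res = 45+0 = 45
i=4,k=1: res = 45+4 = 49
i=4,k=2: res = 49+8 = 57
i=4,k=3: res = 57+12 = 69
i=4,k=4: res = 69+16 = 85
i=4,k=5: res = 85+20 = 105
i=5,k=0: res = 105+0 = 105
i=5,k=1: res = 105+5 = 110
i=5,k=2: res = 110+10 = 120
i=5,k=3: res = 120+15 = 135
i=5,k=4: res = 135+20 = 155
i=5,k=5: res = 155+25 = 180
i=5,k=6: res = 180+30 = 210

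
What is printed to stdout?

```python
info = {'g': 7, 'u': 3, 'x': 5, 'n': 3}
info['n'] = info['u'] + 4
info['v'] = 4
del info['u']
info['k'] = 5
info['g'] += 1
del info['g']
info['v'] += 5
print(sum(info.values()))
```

info['n'] = info['u']+4 = 7 → {'g': 7, 'u': 3, 'x': 5, 'n': 7}
info['v'] = 4 → {'g': 7, 'u': 3, 'x': 5, 'n': 7, 'v': 4}
del 'u' → {'g': 7, 'x': 5, 'n': 7, 'v': 4}
info['k'] = 5 → {'g': 7, 'x': 5, 'n': 7, 'v': 4, 'k': 5}
info['g'] = 7+1 = 8 → {'g': 8, 'x': 5, 'n': 7, 'v': 4, 'k': 5}
del 'g' → {'x': 5, 'n': 7, 'v': 4, 'k': 5}
info['v'] = 4+5 = 9 → {'x': 5, 'n': 7, 'v': 9, 'k': 5}
sum of values = 26

26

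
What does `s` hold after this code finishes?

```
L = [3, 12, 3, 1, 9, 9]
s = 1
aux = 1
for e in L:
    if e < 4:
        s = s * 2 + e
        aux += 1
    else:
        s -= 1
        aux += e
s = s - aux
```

e=3: <4, s = 1*2+3 = 5; aux=2
e=12: not <4, s = 5-1 = 4; aux=14
e=3: <4, s = 4*2+3 = 11; aux=15
e=1: <4, s = 11*2+1 = 23; aux=16
e=9: not <4, s = 23-1 = 22; aux=25
e=9: not <4, s = 22-1 = 21; aux=34
s-aux = 21-34 = -13

-13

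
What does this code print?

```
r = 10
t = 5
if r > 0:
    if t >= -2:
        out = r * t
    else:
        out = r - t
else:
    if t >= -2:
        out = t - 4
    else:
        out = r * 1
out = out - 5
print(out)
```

r=10, t=5
r > 0 is True; t >= -2 is True
→ out = r * t = 50
out = 50-5 = 45

45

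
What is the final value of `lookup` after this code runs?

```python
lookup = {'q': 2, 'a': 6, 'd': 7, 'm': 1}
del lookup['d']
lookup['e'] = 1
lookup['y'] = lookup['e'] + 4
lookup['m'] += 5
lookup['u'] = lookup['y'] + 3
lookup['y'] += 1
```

{'q': 2, 'a': 6, 'm': 6, 'e': 1, 'y': 6, 'u': 8}

del 'd' → {'q': 2, 'a': 6, 'm': 1}
lookup['e'] = 1 → {'q': 2, 'a': 6, 'm': 1, 'e': 1}
lookup['y'] = lookup['e']+4 = 5 → {'q': 2, 'a': 6, 'm': 1, 'e': 1, 'y': 5}
lookup['m'] = 1+5 = 6 → {'q': 2, 'a': 6, 'm': 6, 'e': 1, 'y': 5}
lookup['u'] = lookup['y']+3 = 8 → {'q': 2, 'a': 6, 'm': 6, 'e': 1, 'y': 5, 'u': 8}
lookup['y'] = 5+1 = 6 → {'q': 2, 'a': 6, 'm': 6, 'e': 1, 'y': 6, 'u': 8}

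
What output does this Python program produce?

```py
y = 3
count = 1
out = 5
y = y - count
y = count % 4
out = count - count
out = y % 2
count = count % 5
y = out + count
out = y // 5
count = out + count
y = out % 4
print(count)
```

y = 3-1 = 2
y = 1%4 = 1
out = 1-1 = 0
out = 1%2 = 1
count = 1%5 = 1
y = 1+1 = 2
out = 2//5 = 0
count = 0+1 = 1
y = 0%4 = 0

1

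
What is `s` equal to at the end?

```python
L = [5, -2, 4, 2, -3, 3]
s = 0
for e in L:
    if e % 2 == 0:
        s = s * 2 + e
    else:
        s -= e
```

-38

e=5: not even, s = 0-5 = -5
e=-2: even, s = (-5)*2+(-2) = -12
e=4: even, s = (-12)*2+4 = -20
e=2: even, s = (-20)*2+2 = -38
e=-3: not even, s = (-38)-(-3) = -35
e=3: not even, s = (-35)-3 = -38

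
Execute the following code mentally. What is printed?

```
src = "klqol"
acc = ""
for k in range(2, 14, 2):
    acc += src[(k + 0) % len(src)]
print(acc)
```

k=2: add src[2]='q' → 'q'
k=4: add src[4]='l' → 'ql'
k=6: add src[1]='l' → 'qll'
k=8: add src[3]='o' → 'qllo'
k=10: add src[0]='k' → 'qllok'
k=12: add src[2]='q' → 'qllokq'

qllokq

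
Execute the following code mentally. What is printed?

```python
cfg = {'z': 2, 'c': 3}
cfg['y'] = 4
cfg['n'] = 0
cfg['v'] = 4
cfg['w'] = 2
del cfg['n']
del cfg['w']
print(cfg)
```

{'z': 2, 'c': 3, 'y': 4, 'v': 4}

cfg['y'] = 4 → {'z': 2, 'c': 3, 'y': 4}
cfg['n'] = 0 → {'z': 2, 'c': 3, 'y': 4, 'n': 0}
cfg['v'] = 4 → {'z': 2, 'c': 3, 'y': 4, 'n': 0, 'v': 4}
cfg['w'] = 2 → {'z': 2, 'c': 3, 'y': 4, 'n': 0, 'v': 4, 'w': 2}
del 'n' → {'z': 2, 'c': 3, 'y': 4, 'v': 4, 'w': 2}
del 'w' → {'z': 2, 'c': 3, 'y': 4, 'v': 4}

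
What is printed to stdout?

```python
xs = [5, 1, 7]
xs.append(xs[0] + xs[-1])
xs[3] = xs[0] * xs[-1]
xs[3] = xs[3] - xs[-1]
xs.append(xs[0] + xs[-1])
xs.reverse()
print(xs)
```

append xs[0]+xs[-1] = 5+7 = 12 → [5, 1, 7, 12]
xs[3] = xs[0]*xs[-1] = 5*12 = 60 → [5, 1, 7, 60]
xs[3] = xs[3]-xs[-1] = 60-60 = 0 → [5, 1, 7, 0]
append xs[0]+xs[-1] = 5+0 = 5 → [5, 1, 7, 0, 5]
reverse → [5, 0, 7, 1, 5]

[5, 0, 7, 1, 5]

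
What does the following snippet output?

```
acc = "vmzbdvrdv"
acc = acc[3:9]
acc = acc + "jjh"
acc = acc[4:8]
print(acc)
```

slice [3:9] → 'bdvrdv'
+ 'jjh' → 'bdvrdvjjh'
slice [4:8] → 'dvjj'

dvjj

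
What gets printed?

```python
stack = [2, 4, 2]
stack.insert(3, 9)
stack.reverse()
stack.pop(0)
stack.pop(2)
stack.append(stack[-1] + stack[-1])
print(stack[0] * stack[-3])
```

insert 9 at 3 → [2, 4, 2, 9]
reverse → [9, 2, 4, 2]
pop(0) removes 9 → [2, 4, 2]
pop(2) removes 2 → [2, 4]
append stack[-1]+stack[-1] = 4+4 = 8 → [2, 4, 8]
stack[0]*stack[-3] = 2*2 = 4

4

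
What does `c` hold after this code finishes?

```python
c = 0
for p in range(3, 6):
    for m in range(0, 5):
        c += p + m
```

p=3,m=0: c = 0+3 = 3
p=3,m=1: c = 3+4 = 7
p=3,m=2: c = 7+5 = 12
p=3,m=3: c = 12+6 = 18
p=3,m=4: c = 18+7 = 25
p=4,m=0: c = 25+4 = 29
p=4,m=1: c = 29+5 = 34
p=4,m=2: c = 34+6 = 40
p=4,m=3: c = 40+7 = 47
p=4,m=4: c = 47+8 = 55
p=5,m=0: c = 55+5 = 60
p=5,m=1: c = 60+6 = 66
p=5,m=2: c = 66+7 = 73
p=5,m=3: c = 73+8 = 81
p=5,m=4: c = 81+9 = 90

90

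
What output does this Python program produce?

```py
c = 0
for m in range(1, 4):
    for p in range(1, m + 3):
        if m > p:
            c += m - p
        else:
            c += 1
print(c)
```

m=1,p=1: not 1>1, c = 0+1 = 1
m=1,p=2: not 1>2, c = 1+1 = 2
m=1,p=3: not 1>3, c = 2+1 = 3
m=2,p=1: 2>1, c = 3+1 = 4
m=2,p=2: not 2>2, c = 4+1 = 5
m=2,p=3: not 2>3, c = 5+1 = 6
m=2,p=4: not 2>4, c = 6+1 = 7
m=3,p=1: 3>1, c = 7+2 = 9
m=3,p=2: 3>2, c = 9+1 = 10
m=3,p=3: not 3>3, c = 10+1 = 11
m=3,p=4: not 3>4, c = 11+1 = 12
m=3,p=5: not 3>5, c = 12+1 = 13

13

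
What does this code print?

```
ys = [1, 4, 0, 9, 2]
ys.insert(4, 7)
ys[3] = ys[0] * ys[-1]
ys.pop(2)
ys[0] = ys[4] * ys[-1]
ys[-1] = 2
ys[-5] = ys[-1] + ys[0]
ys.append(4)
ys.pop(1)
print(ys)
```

[6, 2, 7, 2, 4]

insert 7 at 4 → [1, 4, 0, 9, 7, 2]
ys[3] = ys[0]*ys[-1] = 1*2 = 2 → [1, 4, 0, 2, 7, 2]
pop(2) removes 0 → [1, 4, 2, 7, 2]
ys[0] = ys[4]*ys[-1] = 2*2 = 4 → [4, 4, 2, 7, 2]
ys[-1] = 2 → [4, 4, 2, 7, 2]
ys[-5] = ys[-1]+ys[0] = 2+4 = 6 → [6, 4, 2, 7, 2]
append 4 → [6, 4, 2, 7, 2, 4]
pop(1) removes 4 → [6, 2, 7, 2, 4]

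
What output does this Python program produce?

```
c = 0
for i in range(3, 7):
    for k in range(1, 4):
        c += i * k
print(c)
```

i=3,k=1: c = 0+3 = 3
i=3,k=2: c = 3+6 = 9
i=3,k=3: c = 9+9 = 18
i=4,k=1: c = 18+4 = 22
i=4,k=2: c = 22+8 = 30
i=4,k=3: c = 30+12 = 42
i=5,k=1: c = 42+5 = 47
i=5,k=2: c = 47+10 = 57
i=5,k=3: c = 57+15 = 72
i=6,k=1: c = 72+6 = 78
i=6,k=2: c = 78+12 = 90
i=6,k=3: c = 90+18 = 108

108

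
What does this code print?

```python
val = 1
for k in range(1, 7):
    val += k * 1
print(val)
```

22

k=1: val = 1+1*1 = 2
k=2: val = 2+2*1 = 4
k=3: val = 4+3*1 = 7
k=4: val = 7+4*1 = 11
k=5: val = 11+5*1 = 16
k=6: val = 16+6*1 = 22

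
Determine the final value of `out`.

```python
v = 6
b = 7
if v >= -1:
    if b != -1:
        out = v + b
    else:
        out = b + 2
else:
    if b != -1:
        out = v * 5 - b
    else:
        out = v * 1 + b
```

13

v=6, b=7
v >= -1 is True; b != -1 is True
→ out = v + b = 13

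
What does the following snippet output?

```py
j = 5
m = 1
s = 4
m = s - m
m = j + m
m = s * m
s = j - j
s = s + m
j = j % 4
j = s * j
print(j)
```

32

m = 4-1 = 3
m = 5+3 = 8
m = 4*8 = 32
s = 5-5 = 0
s = 0+32 = 32
j = 5%4 = 1
j = 32*1 = 32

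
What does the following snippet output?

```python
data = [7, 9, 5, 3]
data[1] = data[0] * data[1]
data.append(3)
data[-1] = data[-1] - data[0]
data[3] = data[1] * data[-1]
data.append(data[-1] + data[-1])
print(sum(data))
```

data[1] = data[0]*data[1] = 7*9 = 63 → [7, 63, 5, 3]
append 3 → [7, 63, 5, 3, 3]
data[-1] = data[-1]-data[0] = 3-7 = -4 → [7, 63, 5, 3, -4]
data[3] = data[1]*data[-1] = 63*(-4) = -252 → [7, 63, 5, -252, -4]
append data[-1]+data[-1] = (-4)+(-4) = -8 → [7, 63, 5, -252, -4, -8]
sum = -189

-189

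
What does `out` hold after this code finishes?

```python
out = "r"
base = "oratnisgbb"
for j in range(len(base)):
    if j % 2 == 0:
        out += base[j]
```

'roansb'

j=0: add 'o' → 'ro'
j=1: skip
j=2: add 'a' → 'roa'
j=3: skip
j=4: add 'n' → 'roan'
j=5: skip
j=6: add 's' → 'roans'
j=7: skip
j=8: add 'b' → 'roansb'
j=9: skip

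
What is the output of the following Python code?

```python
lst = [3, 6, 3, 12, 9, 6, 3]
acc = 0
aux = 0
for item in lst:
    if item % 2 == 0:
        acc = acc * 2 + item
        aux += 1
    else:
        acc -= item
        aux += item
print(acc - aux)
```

item=3: not even, acc = 0-3 = -3; aux=3
item=6: even, acc = (-3)*2+6 = 0; aux=4
item=3: not even, acc = 0-3 = -3; aux=7
item=12: even, acc = (-3)*2+12 = 6; aux=8
item=9: not even, acc = 6-9 = -3; aux=17
item=6: even, acc = (-3)*2+6 = 0; aux=18
item=3: not even, acc = 0-3 = -3; aux=21
acc-aux = (-3)-21 = -24

-24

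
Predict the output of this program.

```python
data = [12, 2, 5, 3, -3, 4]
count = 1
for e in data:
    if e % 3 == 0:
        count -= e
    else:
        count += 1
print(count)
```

e=12: %3==0, count = 1-12 = -11
e=2: not %3==0, count = (-11)+1 = -10
e=5: not %3==0, count = (-10)+1 = -9
e=3: %3==0, count = (-9)-3 = -12
e=-3: %3==0, count = (-12)-(-3) = -9
e=4: not %3==0, count = (-9)+1 = -8

-8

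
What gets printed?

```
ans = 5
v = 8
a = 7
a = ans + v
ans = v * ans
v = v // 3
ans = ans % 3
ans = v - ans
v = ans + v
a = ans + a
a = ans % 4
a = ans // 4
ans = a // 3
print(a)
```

a = 5+8 = 13
ans = 8*5 = 40
v = 8//3 = 2
ans = 40%3 = 1
ans = 2-1 = 1
v = 1+2 = 3
a = 1+13 = 14
a = 1%4 = 1
a = 1//4 = 0
ans = 0//3 = 0

0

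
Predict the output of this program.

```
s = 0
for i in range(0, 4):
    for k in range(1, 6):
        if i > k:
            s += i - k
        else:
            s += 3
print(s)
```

i=0,k=1: not 0>1, s = 0+3 = 3
i=0,k=2: not 0>2, s = 3+3 = 6
i=0,k=3: not 0>3, s = 6+3 = 9
i=0,k=4: not 0>4, s = 9+3 = 12
i=0,k=5: not 0>5, s = 12+3 = 15
i=1,k=1: not 1>1, s = 15+3 = 18
i=1,k=2: not 1>2, s = 18+3 = 21
i=1,k=3: not 1>3, s = 21+3 = 24
i=1,k=4: not 1>4, s = 24+3 = 27
i=1,k=5: not 1>5, s = 27+3 = 30
i=2,k=1: 2>1, s = 30+1 = 31
i=2,k=2: not 2>2, s = 31+3 = 34
i=2,k=3: not 2>3, s = 34+3 = 37
i=2,k=4: not 2>4, s = 37+3 = 40
i=2,k=5: not 2>5, s = 40+3 = 43
i=3,k=1: 3>1, s = 43+2 = 45
i=3,k=2: 3>2, s = 45+1 = 46
i=3,k=3: not 3>3, s = 46+3 = 49
i=3,k=4: not 3>4, s = 49+3 = 52
i=3,k=5: not 3>5, s = 52+3 = 55

55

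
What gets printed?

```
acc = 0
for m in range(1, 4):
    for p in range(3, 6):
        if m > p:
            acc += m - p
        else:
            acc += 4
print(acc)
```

m=1,p=3: not 1>3, acc = 0+4 = 4
m=1,p=4: not 1>4, acc = 4+4 = 8
m=1,p=5: not 1>5, acc = 8+4 = 12
m=2,p=3: not 2>3, acc = 12+4 = 16
m=2,p=4: not 2>4, acc = 16+4 = 20
m=2,p=5: not 2>5, acc = 20+4 = 24
m=3,p=3: not 3>3, acc = 24+4 = 28
m=3,p=4: not 3>4, acc = 28+4 = 32
m=3,p=5: not 3>5, acc = 32+4 = 36

36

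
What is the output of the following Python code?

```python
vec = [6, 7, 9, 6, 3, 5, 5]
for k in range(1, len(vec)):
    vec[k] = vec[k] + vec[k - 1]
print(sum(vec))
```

k=1: vec[1] = 7+6 = 13 → [6, 13, 9, 6, 3, 5, 5]
k=2: vec[2] = 9+13 = 22 → [6, 13, 22, 6, 3, 5, 5]
k=3: vec[3] = 6+22 = 28 → [6, 13, 22, 28, 3, 5, 5]
k=4: vec[4] = 3+28 = 31 → [6, 13, 22, 28, 31, 5, 5]
k=5: vec[5] = 5+31 = 36 → [6, 13, 22, 28, 31, 36, 5]
k=6: vec[6] = 5+36 = 41 → [6, 13, 22, 28, 31, 36, 41]
sum = 177

177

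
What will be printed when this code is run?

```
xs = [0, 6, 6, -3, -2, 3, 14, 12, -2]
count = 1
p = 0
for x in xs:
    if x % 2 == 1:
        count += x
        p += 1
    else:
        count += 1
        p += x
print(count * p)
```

x=0: not odd, count = 1+1 = 2; p=0
x=6: not odd, count = 2+1 = 3; p=6
x=6: not odd, count = 3+1 = 4; p=12
x=-3: odd, count = 4+(-3) = 1; p=13
x=-2: not odd, count = 1+1 = 2; p=11
x=3: odd, count = 2+3 = 5; p=12
x=14: not odd, count = 5+1 = 6; p=26
x=12: not odd, count = 6+1 = 7; p=38
x=-2: not odd, count = 7+1 = 8; p=36
count*p = 8*36 = 288

288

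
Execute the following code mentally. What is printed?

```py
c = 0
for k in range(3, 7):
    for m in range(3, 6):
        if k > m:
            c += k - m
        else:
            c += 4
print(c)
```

34

k=3,m=3: not 3>3, c = 0+4 = 4
k=3,m=4: not 3>4, c = 4+4 = 8
k=3,m=5: not 3>5, c = 8+4 = 12
k=4,m=3: 4>3, c = 12+1 = 13
k=4,m=4: not 4>4, c = 13+4 = 17
k=4,m=5: not 4>5, c = 17+4 = 21
k=5,m=3: 5>3, c = 21+2 = 23
k=5,m=4: 5>4, c = 23+1 = 24
k=5,m=5: not 5>5, c = 24+4 = 28
k=6,m=3: 6>3, c = 28+3 = 31
k=6,m=4: 6>4, c = 31+2 = 33
k=6,m=5: 6>5, c = 33+1 = 34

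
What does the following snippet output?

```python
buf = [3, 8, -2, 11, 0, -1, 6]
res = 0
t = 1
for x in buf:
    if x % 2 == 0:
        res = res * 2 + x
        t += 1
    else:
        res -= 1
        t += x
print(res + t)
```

58

x=3: not even, res = 0-1 = -1; t=4
x=8: even, res = (-1)*2+8 = 6; t=5
x=-2: even, res = 6*2+(-2) = 10; t=6
x=11: not even, res = 10-1 = 9; t=17
x=0: even, res = 9*2+0 = 18; t=18
x=-1: not even, res = 18-1 = 17; t=17
x=6: even, res = 17*2+6 = 40; t=18
res+t = 40+18 = 58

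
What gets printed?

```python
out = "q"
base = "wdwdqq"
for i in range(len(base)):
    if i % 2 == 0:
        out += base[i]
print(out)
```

i=0: add 'w' → 'qw'
i=1: skip
i=2: add 'w' → 'qww'
i=3: skip
i=4: add 'q' → 'qwwq'
i=5: skip

qwwq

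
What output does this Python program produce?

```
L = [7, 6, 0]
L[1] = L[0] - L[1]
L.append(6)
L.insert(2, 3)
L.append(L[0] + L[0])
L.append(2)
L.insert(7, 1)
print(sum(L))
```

L[1] = L[0]-L[1] = 7-6 = 1 → [7, 1, 0]
append 6 → [7, 1, 0, 6]
insert 3 at 2 → [7, 1, 3, 0, 6]
append L[0]+L[0] = 7+7 = 14 → [7, 1, 3, 0, 6, 14]
append 2 → [7, 1, 3, 0, 6, 14, 2]
insert 1 at 7 → [7, 1, 3, 0, 6, 14, 2, 1]
sum = 34

34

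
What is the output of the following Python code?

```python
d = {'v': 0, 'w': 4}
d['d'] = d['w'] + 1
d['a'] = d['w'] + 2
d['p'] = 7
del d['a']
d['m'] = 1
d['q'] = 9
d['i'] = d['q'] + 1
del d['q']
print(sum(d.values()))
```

d['d'] = d['w']+1 = 5 → {'v': 0, 'w': 4, 'd': 5}
d['a'] = d['w']+2 = 6 → {'v': 0, 'w': 4, 'd': 5, 'a': 6}
d['p'] = 7 → {'v': 0, 'w': 4, 'd': 5, 'a': 6, 'p': 7}
del 'a' → {'v': 0, 'w': 4, 'd': 5, 'p': 7}
d['m'] = 1 → {'v': 0, 'w': 4, 'd': 5, 'p': 7, 'm': 1}
d['q'] = 9 → {'v': 0, 'w': 4, 'd': 5, 'p': 7, 'm': 1, 'q': 9}
d['i'] = d['q']+1 = 10 → {'v': 0, 'w': 4, 'd': 5, 'p': 7, 'm': 1, 'q': 9, 'i': 10}
del 'q' → {'v': 0, 'w': 4, 'd': 5, 'p': 7, 'm': 1, 'i': 10}
sum of values = 27

27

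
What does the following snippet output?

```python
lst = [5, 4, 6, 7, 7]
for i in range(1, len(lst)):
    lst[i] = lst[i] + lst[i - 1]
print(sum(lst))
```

i=1: lst[1] = 4+5 = 9 → [5, 9, 6, 7, 7]
i=2: lst[2] = 6+9 = 15 → [5, 9, 15, 7, 7]
i=3: lst[3] = 7+15 = 22 → [5, 9, 15, 22, 7]
i=4: lst[4] = 7+22 = 29 → [5, 9, 15, 22, 29]
sum = 80

80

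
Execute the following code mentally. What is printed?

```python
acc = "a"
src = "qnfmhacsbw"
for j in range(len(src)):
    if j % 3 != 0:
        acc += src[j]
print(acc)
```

j=0: skip
j=1: add 'n' → 'an'
j=2: add 'f' → 'anf'
j=3: skip
j=4: add 'h' → 'anfh'
j=5: add 'a' → 'anfha'
j=6: skip
j=7: add 's' → 'anfhas'
j=8: add 'b' → 'anfhasb'
j=9: skip

anfhasb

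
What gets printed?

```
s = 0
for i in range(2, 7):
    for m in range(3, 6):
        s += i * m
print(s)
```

i=2,m=3: s = 0+6 = 6
i=2,m=4: s = 6+8 = 14
i=2,m=5: s = 14+10 = 24
i=3,m=3: s = 24+9 = 33
i=3,m=4: s = 33+12 = 45
i=3,m=5: s = 45+15 = 60
i=4,m=3: s = 60+12 = 72
i=4,m=4: s = 72+16 = 88
i=4,m=5: s = 88+20 = 108
i=5,m=3: s = 108+15 = 123
i=5,m=4: s = 123+20 = 143
i=5,m=5: s = 143+25 = 168
i=6,m=3: s = 168+18 = 186
i=6,m=4: s = 186+24 = 210
i=6,m=5: s = 210+30 = 240

240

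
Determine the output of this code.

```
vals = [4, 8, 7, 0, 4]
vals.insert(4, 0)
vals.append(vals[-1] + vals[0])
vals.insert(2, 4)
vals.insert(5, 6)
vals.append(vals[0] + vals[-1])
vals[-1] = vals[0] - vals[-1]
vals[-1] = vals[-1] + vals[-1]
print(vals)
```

insert 0 at 4 → [4, 8, 7, 0, 0, 4]
append vals[-1]+vals[0] = 4+4 = 8 → [4, 8, 7, 0, 0, 4, 8]
insert 4 at 2 → [4, 8, 4, 7, 0, 0, 4, 8]
insert 6 at 5 → [4, 8, 4, 7, 0, 6, 0, 4, 8]
append vals[0]+vals[-1] = 4+8 = 12 → [4, 8, 4, 7, 0, 6, 0, 4, 8, 12]
vals[-1] = vals[0]-vals[-1] = 4-12 = -8 → [4, 8, 4, 7, 0, 6, 0, 4, 8, -8]
vals[-1] = vals[-1]+vals[-1] = (-8)+(-8) = -16 → [4, 8, 4, 7, 0, 6, 0, 4, 8, -16]

[4, 8, 4, 7, 0, 6, 0, 4, 8, -16]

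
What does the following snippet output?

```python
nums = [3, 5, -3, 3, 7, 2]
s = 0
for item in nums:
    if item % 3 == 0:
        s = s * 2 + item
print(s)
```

9

item=3: %3==0, s = 0*2+3 = 3
item=5: not %3==0
item=-3: %3==0, s = 3*2+(-3) = 3
item=3: %3==0, s = 3*2+3 = 9
item=7: not %3==0
item=2: not %3==0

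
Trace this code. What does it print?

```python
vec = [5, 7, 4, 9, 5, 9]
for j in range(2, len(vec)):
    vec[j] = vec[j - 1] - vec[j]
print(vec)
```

j=2: vec[2] = 7-4 = 3 → [5, 7, 3, 9, 5, 9]
j=3: vec[3] = 3-9 = -6 → [5, 7, 3, -6, 5, 9]
j=4: vec[4] = (-6)-5 = -11 → [5, 7, 3, -6, -11, 9]
j=5: vec[5] = (-11)-9 = -20 → [5, 7, 3, -6, -11, -20]

[5, 7, 3, -6, -11, -20]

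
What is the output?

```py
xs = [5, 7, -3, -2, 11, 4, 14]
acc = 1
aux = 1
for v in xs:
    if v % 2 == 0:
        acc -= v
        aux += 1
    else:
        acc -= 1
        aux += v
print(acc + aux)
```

v=5: not even, acc = 1-1 = 0; aux=6
v=7: not even, acc = 0-1 = -1; aux=13
v=-3: not even, acc = (-1)-1 = -2; aux=10
v=-2: even, acc = (-2)-(-2) = 0; aux=11
v=11: not even, acc = 0-1 = -1; aux=22
v=4: even, acc = (-1)-4 = -5; aux=23
v=14: even, acc = (-5)-14 = -19; aux=24
acc+aux = (-19)+24 = 5

5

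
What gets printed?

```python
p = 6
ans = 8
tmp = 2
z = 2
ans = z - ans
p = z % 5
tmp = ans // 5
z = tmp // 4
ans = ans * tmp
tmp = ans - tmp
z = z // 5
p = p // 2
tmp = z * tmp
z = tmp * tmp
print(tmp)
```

ans = 2-8 = -6
p = 2%5 = 2
tmp = (-6)//5 = -2
z = (-2)//4 = -1
ans = (-6)*(-2) = 12
tmp = 12-(-2) = 14
z = (-1)//5 = -1
p = 2//2 = 1
tmp = (-1)*14 = -14
z = (-14)*(-14) = 196

-14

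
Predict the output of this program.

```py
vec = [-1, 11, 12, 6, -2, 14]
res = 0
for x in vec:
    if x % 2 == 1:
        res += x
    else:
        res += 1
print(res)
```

x=-1: odd, res = 0+(-1) = -1
x=11: odd, res = (-1)+11 = 10
x=12: not odd, res = 10+1 = 11
x=6: not odd, res = 11+1 = 12
x=-2: not odd, res = 12+1 = 13
x=14: not odd, res = 13+1 = 14

14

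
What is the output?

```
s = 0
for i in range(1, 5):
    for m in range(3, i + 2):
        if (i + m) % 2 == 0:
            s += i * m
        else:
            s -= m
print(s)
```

i=2,m=3: odd sum, s = 0-3 = -3
i=3,m=3: even sum, s = (-3)+9 = 6
i=3,m=4: odd sum, s = 6-4 = 2
i=4,m=3: odd sum, s = 2-3 = -1
i=4,m=4: even sum, s = (-1)+16 = 15
i=4,m=5: odd sum, s = 15-5 = 10

10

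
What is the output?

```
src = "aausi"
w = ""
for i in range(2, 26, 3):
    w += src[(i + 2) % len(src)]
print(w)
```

iuasaiua

i=2: add src[4]='i' → 'i'
i=5: add src[2]='u' → 'iu'
i=8: add src[0]='a' → 'iua'
i=11: add src[3]='s' → 'iuas'
i=14: add src[1]='a' → 'iuasa'
i=17: add src[4]='i' → 'iuasai'
i=20: add src[2]='u' → 'iuasaiu'
i=23: add src[0]='a' → 'iuasaiua'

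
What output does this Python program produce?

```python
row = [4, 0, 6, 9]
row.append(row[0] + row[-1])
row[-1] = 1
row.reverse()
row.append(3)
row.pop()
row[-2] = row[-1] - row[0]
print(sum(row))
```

23

append row[0]+row[-1] = 4+9 = 13 → [4, 0, 6, 9, 13]
row[-1] = 1 → [4, 0, 6, 9, 1]
reverse → [1, 9, 6, 0, 4]
append 3 → [1, 9, 6, 0, 4, 3]
pop() removes 3 → [1, 9, 6, 0, 4]
row[-2] = row[-1]-row[0] = 4-1 = 3 → [1, 9, 6, 3, 4]
sum = 23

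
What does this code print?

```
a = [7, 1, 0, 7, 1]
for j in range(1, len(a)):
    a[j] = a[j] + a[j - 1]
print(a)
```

[7, 8, 8, 15, 16]

j=1: a[1] = 1+7 = 8 → [7, 8, 0, 7, 1]
j=2: a[2] = 0+8 = 8 → [7, 8, 8, 7, 1]
j=3: a[3] = 7+8 = 15 → [7, 8, 8, 15, 1]
j=4: a[4] = 1+15 = 16 → [7, 8, 8, 15, 16]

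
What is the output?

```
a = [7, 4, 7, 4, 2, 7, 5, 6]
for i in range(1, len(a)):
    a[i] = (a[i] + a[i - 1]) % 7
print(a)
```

i=1: a[1] = (4+7)%7 = 4 → [7, 4, 7, 4, 2, 7, 5, 6]
i=2: a[2] = (7+4)%7 = 4 → [7, 4, 4, 4, 2, 7, 5, 6]
i=3: a[3] = (4+4)%7 = 1 → [7, 4, 4, 1, 2, 7, 5, 6]
i=4: a[4] = (2+1)%7 = 3 → [7, 4, 4, 1, 3, 7, 5, 6]
i=5: a[5] = (7+3)%7 = 3 → [7, 4, 4, 1, 3, 3, 5, 6]
i=6: a[6] = (5+3)%7 = 1 → [7, 4, 4, 1, 3, 3, 1, 6]
i=7: a[7] = (6+1)%7 = 0 → [7, 4, 4, 1, 3, 3, 1, 0]

[7, 4, 4, 1, 3, 3, 1, 0]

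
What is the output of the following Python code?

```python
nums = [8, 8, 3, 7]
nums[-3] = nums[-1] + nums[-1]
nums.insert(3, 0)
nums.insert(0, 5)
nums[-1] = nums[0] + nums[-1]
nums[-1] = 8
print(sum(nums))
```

nums[-3] = nums[-1]+nums[-1] = 7+7 = 14 → [8, 14, 3, 7]
insert 0 at 3 → [8, 14, 3, 0, 7]
insert 5 at 0 → [5, 8, 14, 3, 0, 7]
nums[-1] = nums[0]+nums[-1] = 5+7 = 12 → [5, 8, 14, 3, 0, 12]
nums[-1] = 8 → [5, 8, 14, 3, 0, 8]
sum = 38

38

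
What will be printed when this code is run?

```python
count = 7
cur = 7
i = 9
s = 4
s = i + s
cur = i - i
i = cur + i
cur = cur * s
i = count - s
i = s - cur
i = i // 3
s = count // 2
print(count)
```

s = 9+4 = 13
cur = 9-9 = 0
i = 0+9 = 9
cur = 0*13 = 0
i = 7-13 = -6
i = 13-0 = 13
i = 13//3 = 4
s = 7//2 = 3

7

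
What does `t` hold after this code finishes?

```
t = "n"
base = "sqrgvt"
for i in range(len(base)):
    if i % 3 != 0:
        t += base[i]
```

i=0: skip
i=1: add 'q' → 'nq'
i=2: add 'r' → 'nqr'
i=3: skip
i=4: add 'v' → 'nqrv'
i=5: add 't' → 'nqrvt'

'nqrvt'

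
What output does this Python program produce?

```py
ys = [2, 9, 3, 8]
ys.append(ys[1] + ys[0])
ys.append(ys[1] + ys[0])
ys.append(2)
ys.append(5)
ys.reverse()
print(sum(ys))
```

append ys[1]+ys[0] = 9+2 = 11 → [2, 9, 3, 8, 11]
append ys[1]+ys[0] = 9+2 = 11 → [2, 9, 3, 8, 11, 11]
append 2 → [2, 9, 3, 8, 11, 11, 2]
append 5 → [2, 9, 3, 8, 11, 11, 2, 5]
reverse → [5, 2, 11, 11, 8, 3, 9, 2]
sum = 51

51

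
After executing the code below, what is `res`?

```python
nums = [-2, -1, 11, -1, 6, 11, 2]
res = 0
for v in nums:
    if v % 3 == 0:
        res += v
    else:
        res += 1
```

v=-2: not %3==0, res = 0+1 = 1
v=-1: not %3==0, res = 1+1 = 2
v=11: not %3==0, res = 2+1 = 3
v=-1: not %3==0, res = 3+1 = 4
v=6: %3==0, res = 4+6 = 10
v=11: not %3==0, res = 10+1 = 11
v=2: not %3==0, res = 11+1 = 12

12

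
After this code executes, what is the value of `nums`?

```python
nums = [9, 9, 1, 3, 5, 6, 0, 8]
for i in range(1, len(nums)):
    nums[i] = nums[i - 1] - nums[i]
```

[9, 0, -1, -4, -9, -15, -15, -23]

i=1: nums[1] = 9-9 = 0 → [9, 0, 1, 3, 5, 6, 0, 8]
i=2: nums[2] = 0-1 = -1 → [9, 0, -1, 3, 5, 6, 0, 8]
i=3: nums[3] = (-1)-3 = -4 → [9, 0, -1, -4, 5, 6, 0, 8]
i=4: nums[4] = (-4)-5 = -9 → [9, 0, -1, -4, -9, 6, 0, 8]
i=5: nums[5] = (-9)-6 = -15 → [9, 0, -1, -4, -9, -15, 0, 8]
i=6: nums[6] = (-15)-0 = -15 → [9, 0, -1, -4, -9, -15, -15, 8]
i=7: nums[7] = (-15)-8 = -23 → [9, 0, -1, -4, -9, -15, -15, -23]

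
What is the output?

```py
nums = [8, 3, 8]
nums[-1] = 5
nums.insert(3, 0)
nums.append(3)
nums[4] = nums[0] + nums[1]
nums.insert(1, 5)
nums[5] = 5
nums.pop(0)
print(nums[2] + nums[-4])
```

nums[-1] = 5 → [8, 3, 5]
insert 0 at 3 → [8, 3, 5, 0]
append 3 → [8, 3, 5, 0, 3]
nums[4] = nums[0]+nums[1] = 8+3 = 11 → [8, 3, 5, 0, 11]
insert 5 at 1 → [8, 5, 3, 5, 0, 11]
nums[5] = 5 → [8, 5, 3, 5, 0, 5]
pop(0) removes 8 → [5, 3, 5, 0, 5]
nums[2]+nums[-4] = 5+3 = 8

8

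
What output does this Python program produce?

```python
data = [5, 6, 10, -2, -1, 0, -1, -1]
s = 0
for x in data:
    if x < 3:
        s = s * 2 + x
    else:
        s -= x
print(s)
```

-715

x=5: not <3, s = 0-5 = -5
x=6: not <3, s = (-5)-6 = -11
x=10: not <3, s = (-11)-10 = -21
x=-2: <3, s = (-21)*2+(-2) = -44
x=-1: <3, s = (-44)*2+(-1) = -89
x=0: <3, s = (-89)*2+0 = -178
x=-1: <3, s = (-178)*2+(-1) = -357
x=-1: <3, s = (-357)*2+(-1) = -715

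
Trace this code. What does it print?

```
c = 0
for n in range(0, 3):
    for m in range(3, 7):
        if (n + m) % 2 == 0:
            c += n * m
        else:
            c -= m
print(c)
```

2

n=0,m=3: odd sum, c = 0-3 = -3
n=0,m=4: even sum, c = (-3)+0 = -3
n=0,m=5: odd sum, c = (-3)-5 = -8
n=0,m=6: even sum, c = (-8)+0 = -8
n=1,m=3: even sum, c = (-8)+3 = -5
n=1,m=4: odd sum, c = (-5)-4 = -9
n=1,m=5: even sum, c = (-9)+5 = -4
n=1,m=6: odd sum, c = (-4)-6 = -10
n=2,m=3: odd sum, c = (-10)-3 = -13
n=2,m=4: even sum, c = (-13)+8 = -5
n=2,m=5: odd sum, c = (-5)-5 = -10
n=2,m=6: even sum, c = (-10)+12 = 2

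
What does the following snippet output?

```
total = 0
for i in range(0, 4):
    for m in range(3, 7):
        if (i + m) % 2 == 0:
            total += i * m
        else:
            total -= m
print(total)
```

i=0,m=3: odd sum, total = 0-3 = -3
i=0,m=4: even sum, total = (-3)+0 = -3
i=0,m=5: odd sum, total = (-3)-5 = -8
i=0,m=6: even sum, total = (-8)+0 = -8
i=1,m=3: even sum, total = (-8)+3 = -5
i=1,m=4: odd sum, total = (-5)-4 = -9
i=1,m=5: even sum, total = (-9)+5 = -4
i=1,m=6: odd sum, total = (-4)-6 = -10
i=2,m=3: odd sum, total = (-10)-3 = -13
i=2,m=4: even sum, total = (-13)+8 = -5
i=2,m=5: odd sum, total = (-5)-5 = -10
i=2,m=6: even sum, total = (-10)+12 = 2
i=3,m=3: even sum, total = 2+9 = 11
i=3,m=4: odd sum, total = 11-4 = 7
i=3,m=5: even sum, total = 7+15 = 22
i=3,m=6: odd sum, total = 22-6 = 16

16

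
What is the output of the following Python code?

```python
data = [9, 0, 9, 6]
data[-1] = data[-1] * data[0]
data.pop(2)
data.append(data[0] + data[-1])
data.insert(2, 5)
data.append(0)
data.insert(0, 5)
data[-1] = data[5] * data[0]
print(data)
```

[5, 9, 0, 5, 54, 63, 315]

data[-1] = data[-1]*data[0] = 6*9 = 54 → [9, 0, 9, 54]
pop(2) removes 9 → [9, 0, 54]
append data[0]+data[-1] = 9+54 = 63 → [9, 0, 54, 63]
insert 5 at 2 → [9, 0, 5, 54, 63]
append 0 → [9, 0, 5, 54, 63, 0]
insert 5 at 0 → [5, 9, 0, 5, 54, 63, 0]
data[-1] = data[5]*data[0] = 63*5 = 315 → [5, 9, 0, 5, 54, 63, 315]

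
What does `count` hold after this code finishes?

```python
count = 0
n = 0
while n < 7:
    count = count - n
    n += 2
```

-12

n=0: count = 0-0 = 0
n=2: count = 0-2 = -2
n=4: count = (-2)-4 = -6
n=6: count = (-6)-6 = -12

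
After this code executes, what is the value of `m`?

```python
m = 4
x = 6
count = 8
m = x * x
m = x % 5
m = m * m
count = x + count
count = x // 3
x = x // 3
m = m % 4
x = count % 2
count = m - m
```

1

m = 6*6 = 36
m = 6%5 = 1
m = 1*1 = 1
count = 6+8 = 14
count = 6//3 = 2
x = 6//3 = 2
m = 1%4 = 1
x = 2%2 = 0
count = 1-1 = 0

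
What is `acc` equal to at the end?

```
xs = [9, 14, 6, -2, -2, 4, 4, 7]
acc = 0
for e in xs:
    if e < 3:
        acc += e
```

-4

e=9: not <3
e=14: not <3
e=6: not <3
e=-2: <3, acc = 0+(-2) = -2
e=-2: <3, acc = (-2)+(-2) = -4
e=4: not <3
e=4: not <3
e=7: not <3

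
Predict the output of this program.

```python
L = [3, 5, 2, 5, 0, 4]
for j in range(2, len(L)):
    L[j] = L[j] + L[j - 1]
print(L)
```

[3, 5, 7, 12, 12, 16]

j=2: L[2] = 2+5 = 7 → [3, 5, 7, 5, 0, 4]
j=3: L[3] = 5+7 = 12 → [3, 5, 7, 12, 0, 4]
j=4: L[4] = 0+12 = 12 → [3, 5, 7, 12, 12, 4]
j=5: L[5] = 4+12 = 16 → [3, 5, 7, 12, 12, 16]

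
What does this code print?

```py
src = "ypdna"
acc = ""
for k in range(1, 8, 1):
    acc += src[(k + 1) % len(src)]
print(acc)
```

dnaypdn

k=1: add src[2]='d' → 'd'
k=2: add src[3]='n' → 'dn'
k=3: add src[4]='a' → 'dna'
k=4: add src[0]='y' → 'dnay'
k=5: add src[1]='p' → 'dnayp'
k=6: add src[2]='d' → 'dnaypd'
k=7: add src[3]='n' → 'dnaypdn'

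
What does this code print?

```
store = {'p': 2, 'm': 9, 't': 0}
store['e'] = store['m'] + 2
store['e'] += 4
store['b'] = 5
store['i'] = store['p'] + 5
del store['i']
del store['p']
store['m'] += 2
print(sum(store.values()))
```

store['e'] = store['m']+2 = 11 → {'p': 2, 'm': 9, 't': 0, 'e': 11}
store['e'] = 11+4 = 15 → {'p': 2, 'm': 9, 't': 0, 'e': 15}
store['b'] = 5 → {'p': 2, 'm': 9, 't': 0, 'e': 15, 'b': 5}
store['i'] = store['p']+5 = 7 → {'p': 2, 'm': 9, 't': 0, 'e': 15, 'b': 5, 'i': 7}
del 'i' → {'p': 2, 'm': 9, 't': 0, 'e': 15, 'b': 5}
del 'p' → {'m': 9, 't': 0, 'e': 15, 'b': 5}
store['m'] = 9+2 = 11 → {'m': 11, 't': 0, 'e': 15, 'b': 5}
sum of values = 31

31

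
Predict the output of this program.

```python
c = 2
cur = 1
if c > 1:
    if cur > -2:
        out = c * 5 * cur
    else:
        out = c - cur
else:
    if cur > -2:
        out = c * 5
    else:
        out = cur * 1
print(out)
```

10

c=2, cur=1
c > 1 is True; cur > -2 is True
→ out = c * 5 * cur = 10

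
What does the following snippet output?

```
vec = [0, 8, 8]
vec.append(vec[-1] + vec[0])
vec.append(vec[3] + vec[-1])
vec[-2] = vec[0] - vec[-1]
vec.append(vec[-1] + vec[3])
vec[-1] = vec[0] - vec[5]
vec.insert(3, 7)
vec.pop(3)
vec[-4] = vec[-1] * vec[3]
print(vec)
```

append vec[-1]+vec[0] = 8+0 = 8 → [0, 8, 8, 8]
append vec[3]+vec[-1] = 8+8 = 16 → [0, 8, 8, 8, 16]
vec[-2] = vec[0]-vec[-1] = 0-16 = -16 → [0, 8, 8, -16, 16]
append vec[-1]+vec[3] = 16+(-16) = 0 → [0, 8, 8, -16, 16, 0]
vec[-1] = vec[0]-vec[5] = 0-0 = 0 → [0, 8, 8, -16, 16, 0]
insert 7 at 3 → [0, 8, 8, 7, -16, 16, 0]
pop(3) removes 7 → [0, 8, 8, -16, 16, 0]
vec[-4] = vec[-1]*vec[3] = 0*(-16) = 0 → [0, 8, 0, -16, 16, 0]

[0, 8, 0, -16, 16, 0]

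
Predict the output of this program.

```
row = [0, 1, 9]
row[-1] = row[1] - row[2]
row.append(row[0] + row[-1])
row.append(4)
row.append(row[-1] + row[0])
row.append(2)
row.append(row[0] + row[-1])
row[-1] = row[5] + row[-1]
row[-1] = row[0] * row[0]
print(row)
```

row[-1] = row[1]-row[2] = 1-9 = -8 → [0, 1, -8]
append row[0]+row[-1] = 0+(-8) = -8 → [0, 1, -8, -8]
append 4 → [0, 1, -8, -8, 4]
append row[-1]+row[0] = 4+0 = 4 → [0, 1, -8, -8, 4, 4]
append 2 → [0, 1, -8, -8, 4, 4, 2]
append row[0]+row[-1] = 0+2 = 2 → [0, 1, -8, -8, 4, 4, 2, 2]
row[-1] = row[5]+row[-1] = 4+2 = 6 → [0, 1, -8, -8, 4, 4, 2, 6]
row[-1] = row[0]*row[0] = 0*0 = 0 → [0, 1, -8, -8, 4, 4, 2, 0]

[0, 1, -8, -8, 4, 4, 2, 0]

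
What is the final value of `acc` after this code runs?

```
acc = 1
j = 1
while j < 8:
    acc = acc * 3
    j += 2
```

j=1: acc = 1*3 = 3
j=3: acc = 3*3 = 9
j=5: acc = 9*3 = 27
j=7: acc = 27*3 = 81

81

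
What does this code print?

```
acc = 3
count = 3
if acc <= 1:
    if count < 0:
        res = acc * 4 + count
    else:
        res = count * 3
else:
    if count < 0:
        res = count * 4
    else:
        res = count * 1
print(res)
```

3

acc=3, count=3
acc <= 1 is False; count < 0 is False
→ res = count * 1 = 3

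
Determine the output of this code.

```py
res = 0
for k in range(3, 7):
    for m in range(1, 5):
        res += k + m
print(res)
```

k=3,m=1: res = 0+4 = 4
k=3,m=2: res = 4+5 = 9
k=3,m=3: res = 9+6 = 15
k=3,m=4: res = 15+7 = 22
k=4,m=1: res = 22+5 = 27
k=4,m=2: res = 27+6 = 33
k=4,m=3: res = 33+7 = 40
k=4,m=4: res = 40+8 = 48
k=5,m=1: res = 48+6 = 54
k=5,m=2: res = 54+7 = 61
k=5,m=3: res = 61+8 = 69
k=5,m=4: res = 69+9 = 78
k=6,m=1: res = 78+7 = 85
k=6,m=2: res = 85+8 = 93
k=6,m=3: res = 93+9 = 102
k=6,m=4: res = 102+10 = 112

112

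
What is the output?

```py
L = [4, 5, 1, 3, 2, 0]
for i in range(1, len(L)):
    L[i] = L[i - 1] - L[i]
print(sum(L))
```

-18

i=1: L[1] = 4-5 = -1 → [4, -1, 1, 3, 2, 0]
i=2: L[2] = (-1)-1 = -2 → [4, -1, -2, 3, 2, 0]
i=3: L[3] = (-2)-3 = -5 → [4, -1, -2, -5, 2, 0]
i=4: L[4] = (-5)-2 = -7 → [4, -1, -2, -5, -7, 0]
i=5: L[5] = (-7)-0 = -7 → [4, -1, -2, -5, -7, -7]
sum = -18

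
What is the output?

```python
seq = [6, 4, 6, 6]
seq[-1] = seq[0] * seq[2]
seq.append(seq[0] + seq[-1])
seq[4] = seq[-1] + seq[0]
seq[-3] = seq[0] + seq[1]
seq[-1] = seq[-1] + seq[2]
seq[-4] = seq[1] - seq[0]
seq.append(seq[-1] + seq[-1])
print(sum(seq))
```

seq[-1] = seq[0]*seq[2] = 6*6 = 36 → [6, 4, 6, 36]
append seq[0]+seq[-1] = 6+36 = 42 → [6, 4, 6, 36, 42]
seq[4] = seq[-1]+seq[0] = 42+6 = 48 → [6, 4, 6, 36, 48]
seq[-3] = seq[0]+seq[1] = 6+4 = 10 → [6, 4, 10, 36, 48]
seq[-1] = seq[-1]+seq[2] = 48+10 = 58 → [6, 4, 10, 36, 58]
seq[-4] = seq[1]-seq[0] = 4-6 = -2 → [6, -2, 10, 36, 58]
append seq[-1]+seq[-1] = 58+58 = 116 → [6, -2, 10, 36, 58, 116]
sum = 224

224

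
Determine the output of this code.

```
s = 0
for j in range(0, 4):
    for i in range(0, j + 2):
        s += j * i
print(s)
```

j=0,i=0: s = 0+0 = 0
j=0,i=1: s = 0+0 = 0
j=1,i=0: s = 0+0 = 0
j=1,i=1: s = 0+1 = 1
j=1,i=2: s = 1+2 = 3
j=2,i=0: s = 3+0 = 3
j=2,i=1: s = 3+2 = 5
j=2,i=2: s = 5+4 = 9
j=2,i=3: s = 9+6 = 15
j=3,i=0: s = 15+0 = 15
j=3,i=1: s = 15+3 = 18
j=3,i=2: s = 18+6 = 24
j=3,i=3: s = 24+9 = 33
j=3,i=4: s = 33+12 = 45

45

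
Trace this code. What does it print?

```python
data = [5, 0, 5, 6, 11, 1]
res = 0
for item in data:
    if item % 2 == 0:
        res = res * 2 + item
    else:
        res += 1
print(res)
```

item=5: not even, res = 0+1 = 1
item=0: even, res = 1*2+0 = 2
item=5: not even, res = 2+1 = 3
item=6: even, res = 3*2+6 = 12
item=11: not even, res = 12+1 = 13
item=1: not even, res = 13+1 = 14

14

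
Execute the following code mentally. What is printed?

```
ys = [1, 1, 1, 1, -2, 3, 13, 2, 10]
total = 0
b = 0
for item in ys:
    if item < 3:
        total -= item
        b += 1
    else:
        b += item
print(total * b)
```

-128

item=1: <3, total = 0-1 = -1; b=1
item=1: <3, total = (-1)-1 = -2; b=2
item=1: <3, total = (-2)-1 = -3; b=3
item=1: <3, total = (-3)-1 = -4; b=4
item=-2: <3, total = (-4)-(-2) = -2; b=5
item=3: not <3; b=8
item=13: not <3; b=21
item=2: <3, total = (-2)-2 = -4; b=22
item=10: not <3; b=32
total*b = (-4)*32 = -128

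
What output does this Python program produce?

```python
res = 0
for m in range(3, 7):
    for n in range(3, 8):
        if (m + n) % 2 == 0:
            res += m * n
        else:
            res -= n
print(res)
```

170

m=3,n=3: even sum, res = 0+9 = 9
m=3,n=4: odd sum, res = 9-4 = 5
m=3,n=5: even sum, res = 5+15 = 20
m=3,n=6: odd sum, res = 20-6 = 14
m=3,n=7: even sum, res = 14+21 = 35
m=4,n=3: odd sum, res = 35-3 = 32
m=4,n=4: even sum, res = 32+16 = 48
m=4,n=5: odd sum, res = 48-5 = 43
m=4,n=6: even sum, res = 43+24 = 67
m=4,n=7: odd sum, res = 67-7 = 60
m=5,n=3: even sum, res = 60+15 = 75
m=5,n=4: odd sum, res = 75-4 = 71
m=5,n=5: even sum, res = 71+25 = 96
m=5,n=6: odd sum, res = 96-6 = 90
m=5,n=7: even sum, res = 90+35 = 125
m=6,n=3: odd sum, res = 125-3 = 122
m=6,n=4: even sum, res = 122+24 = 146
m=6,n=5: odd sum, res = 146-5 = 141
m=6,n=6: even sum, res = 141+36 = 177
m=6,n=7: odd sum, res = 177-7 = 170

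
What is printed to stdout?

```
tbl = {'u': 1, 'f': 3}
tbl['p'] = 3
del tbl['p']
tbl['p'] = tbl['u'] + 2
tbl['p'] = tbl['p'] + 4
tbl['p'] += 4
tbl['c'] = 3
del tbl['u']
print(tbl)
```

tbl['p'] = 3 → {'u': 1, 'f': 3, 'p': 3}
del 'p' → {'u': 1, 'f': 3}
tbl['p'] = tbl['u']+2 = 3 → {'u': 1, 'f': 3, 'p': 3}
tbl['p'] = tbl['p']+4 = 7 → {'u': 1, 'f': 3, 'p': 7}
tbl['p'] = 7+4 = 11 → {'u': 1, 'f': 3, 'p': 11}
tbl['c'] = 3 → {'u': 1, 'f': 3, 'p': 11, 'c': 3}
del 'u' → {'f': 3, 'p': 11, 'c': 3}

{'f': 3, 'p': 11, 'c': 3}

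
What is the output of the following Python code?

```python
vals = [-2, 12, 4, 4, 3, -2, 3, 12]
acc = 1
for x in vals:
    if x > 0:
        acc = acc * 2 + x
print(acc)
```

x=-2: not >0
x=12: >0, acc = 1*2+12 = 14
x=4: >0, acc = 14*2+4 = 32
x=4: >0, acc = 32*2+4 = 68
x=3: >0, acc = 68*2+3 = 139
x=-2: not >0
x=3: >0, acc = 139*2+3 = 281
x=12: >0, acc = 281*2+12 = 574

574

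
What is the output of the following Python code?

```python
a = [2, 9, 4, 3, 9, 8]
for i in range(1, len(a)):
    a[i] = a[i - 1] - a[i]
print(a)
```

[2, -7, -11, -14, -23, -31]

i=1: a[1] = 2-9 = -7 → [2, -7, 4, 3, 9, 8]
i=2: a[2] = (-7)-4 = -11 → [2, -7, -11, 3, 9, 8]
i=3: a[3] = (-11)-3 = -14 → [2, -7, -11, -14, 9, 8]
i=4: a[4] = (-14)-9 = -23 → [2, -7, -11, -14, -23, 8]
i=5: a[5] = (-23)-8 = -31 → [2, -7, -11, -14, -23, -31]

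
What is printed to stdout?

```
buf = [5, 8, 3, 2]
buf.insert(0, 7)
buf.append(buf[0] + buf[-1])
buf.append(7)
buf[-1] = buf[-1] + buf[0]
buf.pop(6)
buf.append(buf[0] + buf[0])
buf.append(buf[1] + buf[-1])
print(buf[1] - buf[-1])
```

-14

insert 7 at 0 → [7, 5, 8, 3, 2]
append buf[0]+buf[-1] = 7+2 = 9 → [7, 5, 8, 3, 2, 9]
append 7 → [7, 5, 8, 3, 2, 9, 7]
buf[-1] = buf[-1]+buf[0] = 7+7 = 14 → [7, 5, 8, 3, 2, 9, 14]
pop(6) removes 14 → [7, 5, 8, 3, 2, 9]
append buf[0]+buf[0] = 7+7 = 14 → [7, 5, 8, 3, 2, 9, 14]
append buf[1]+buf[-1] = 5+14 = 19 → [7, 5, 8, 3, 2, 9, 14, 19]
buf[1]-buf[-1] = 5-19 = -14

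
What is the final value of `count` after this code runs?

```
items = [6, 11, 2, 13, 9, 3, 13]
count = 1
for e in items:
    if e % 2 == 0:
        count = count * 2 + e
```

e=6: even, count = 1*2+6 = 8
e=11: not even
e=2: even, count = 8*2+2 = 18
e=13: not even
e=9: not even
e=3: not even
e=13: not even

18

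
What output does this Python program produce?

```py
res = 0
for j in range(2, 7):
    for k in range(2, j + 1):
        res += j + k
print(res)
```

120

j=2,k=2: res = 0+4 = 4
j=3,k=2: res = 4+5 = 9
j=3,k=3: res = 9+6 = 15
j=4,k=2: res = 15+6 = 21
j=4,k=3: res = 21+7 = 28
j=4,k=4: res = 28+8 = 36
j=5,k=2: res = 36+7 = 43
j=5,k=3: res = 43+8 = 51
j=5,k=4: res = 51+9 = 60
j=5,k=5: res = 60+10 = 70
j=6,k=2: res = 70+8 = 78
j=6,k=3: res = 78+9 = 87
j=6,k=4: res = 87+10 = 97
j=6,k=5: res = 97+11 = 108
j=6,k=6: res = 108+12 = 120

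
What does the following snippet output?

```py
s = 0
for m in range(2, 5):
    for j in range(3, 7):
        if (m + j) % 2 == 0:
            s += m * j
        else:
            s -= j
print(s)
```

58

m=2,j=3: odd sum, s = 0-3 = -3
m=2,j=4: even sum, s = (-3)+8 = 5
m=2,j=5: odd sum, s = 5-5 = 0
m=2,j=6: even sum, s = 0+12 = 12
m=3,j=3: even sum, s = 12+9 = 21
m=3,j=4: odd sum, s = 21-4 = 17
m=3,j=5: even sum, s = 17+15 = 32
m=3,j=6: odd sum, s = 32-6 = 26
m=4,j=3: odd sum, s = 26-3 = 23
m=4,j=4: even sum, s = 23+16 = 39
m=4,j=5: odd sum, s = 39-5 = 34
m=4,j=6: even sum, s = 34+24 = 58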